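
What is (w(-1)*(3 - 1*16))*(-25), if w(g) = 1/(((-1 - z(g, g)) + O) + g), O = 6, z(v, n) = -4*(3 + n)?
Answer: 325/12 ≈ 27.083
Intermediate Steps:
z(v, n) = -12 - 4*n
w(g) = 1/(17 + 5*g) (w(g) = 1/(((-1 - (-12 - 4*g)) + 6) + g) = 1/(((-1 + (12 + 4*g)) + 6) + g) = 1/(((11 + 4*g) + 6) + g) = 1/((17 + 4*g) + g) = 1/(17 + 5*g))
(w(-1)*(3 - 1*16))*(-25) = ((3 - 1*16)/(17 + 5*(-1)))*(-25) = ((3 - 16)/(17 - 5))*(-25) = (-13/12)*(-25) = ((1/12)*(-13))*(-25) = -13/12*(-25) = 325/12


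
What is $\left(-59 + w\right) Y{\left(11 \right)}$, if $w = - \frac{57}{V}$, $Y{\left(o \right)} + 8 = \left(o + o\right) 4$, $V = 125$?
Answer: $- \frac{118912}{25} \approx -4756.5$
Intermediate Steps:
$Y{\left(o \right)} = -8 + 8 o$ ($Y{\left(o \right)} = -8 + \left(o + o\right) 4 = -8 + 2 o 4 = -8 + 8 o$)
$w = - \frac{57}{125} \approx -0.456$
$\left(-59 + w\right) Y{\left(11 \right)} = \left(-59 - \frac{57}{125}\right) \left(-8 + 8 \cdot 11\right) = - \frac{7432 \left(-8 + 88\right)}{125} = \left(- \frac{7432}{125}\right) 80 = - \frac{118912}{25}$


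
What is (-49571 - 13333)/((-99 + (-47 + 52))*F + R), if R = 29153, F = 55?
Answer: -62904/23983 ≈ -2.6229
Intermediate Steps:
(-49571 - 13333)/((-99 + (-47 + 52))*F + R) = (-49571 - 13333)/((-99 + (-47 + 52))*55 + 29153) = -62904/((-99 + 5)*55 + 29153) = -62904/(-94*55 + 29153) = -62904/(-5170 + 29153) = -62904/23983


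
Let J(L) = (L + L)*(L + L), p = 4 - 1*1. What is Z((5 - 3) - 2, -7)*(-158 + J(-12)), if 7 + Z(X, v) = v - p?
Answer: -7106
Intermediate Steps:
p = 3 (p = 4 - 1 = 3)
Z(X, v) = -10 + v (Z(X, v) = -7 + (v - 1*3) = -7 + (v - 3) = -7 + (-3 + v) = -10 + v)
J(L) = 4*L² (J(L) = (2*L)*(2*L) = 4*L²)
Z((5 - 3) - 2, -7)*(-158 + J(-12)) = (-10 - 7)*(-158 + 4*(-12)²) = -17*(-158 + 4*144) = -17*(-158 + 576) = -17*418 = -7106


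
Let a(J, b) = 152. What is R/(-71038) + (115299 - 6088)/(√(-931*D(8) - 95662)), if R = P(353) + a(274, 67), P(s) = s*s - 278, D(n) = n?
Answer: -124483/71038 - 109211*I*√103110/103110 ≈ -1.7523 - 340.11*I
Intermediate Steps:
P(s) = -278 + s² (P(s) = s² - 278 = -278 + s²)
R = 124483 (R = (-278 + 353²) + 152 = (-278 + 124609) + 152 = 124331 + 152 = 124483)
R/(-71038) + (115299 - 6088)/(√(-931*D(8) - 95662)) = 124483/(-71038) + (115299 - 6088)/(√(-931*8 - 95662)) = 124483*(-1/71038) + 109211/(√(-7448 - 95662)) = -124483/71038 + 109211/(√(-103110)) = -124483/71038 + 109211/((I*√103110)) = -124483/71038 + 109211*(-I*√103110/103110) = -124483/71038 - 109211*I*√103110/103110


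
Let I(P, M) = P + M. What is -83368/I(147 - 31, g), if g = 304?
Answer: -20842/105 ≈ -198.50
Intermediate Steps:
I(P, M) = M + P
-83368/I(147 - 31, g) = -83368/(304 + (147 - 31)) = -83368/(304 + 116) = -83368/420 = -83368*1/420 = -20842/105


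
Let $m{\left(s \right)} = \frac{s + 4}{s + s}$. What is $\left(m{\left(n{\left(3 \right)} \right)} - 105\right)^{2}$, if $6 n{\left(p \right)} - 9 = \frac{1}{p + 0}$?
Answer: $\frac{2088025}{196} \approx 10653.0$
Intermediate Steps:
$n{\left(p \right)} = \frac{3}{2} + \frac{1}{6 p}$ ($n{\left(p \right)} = \frac{3}{2} + \frac{1}{6 \left(p + 0\right)} = \frac{3}{2} + \frac{1}{6 p}$)
$m{\left(s \right)} = \frac{4 + s}{2 s}$
$\left(m{\left(n{\left(3 \right)} \right)} - 105\right)^{2} = \left(\frac{4 + \frac{1 + 9 \cdot 3}{6 \cdot 3}}{2 \frac{1 + 9 \cdot 3}{6 \cdot 3}} - 105\right)^{2} = \left(\frac{4 + \frac{1}{6} \cdot \frac{1}{3} \left(1 + 27\right)}{2 \cdot \frac{1}{6} \cdot \frac{1}{3} \left(1 + 27\right)} - 105\right)^{2} = \left(\frac{4 + \frac{1}{6} \cdot \frac{1}{3} \cdot 28}{2 \cdot \frac{1}{6} \cdot \frac{1}{3} \cdot 28} - 105\right)^{2} = \left(\frac{4 + \frac{14}{9}}{2 \cdot \frac{14}{9}} - 105\right)^{2} = \left(\frac{1}{2} \cdot \frac{9}{14} \cdot \frac{50}{9} - 105\right)^{2} = \left(\frac{25}{14} - 105\right)^{2} = \left(- \frac{1445}{14}\right)^{2} = \frac{2088025}{196}$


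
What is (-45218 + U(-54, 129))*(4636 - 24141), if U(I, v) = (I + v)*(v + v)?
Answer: 504555340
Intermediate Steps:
U(I, v) = 2*v*(I + v) (U(I, v) = (I + v)*(2*v) = 2*v*(I + v))
(-45218 + U(-54, 129))*(4636 - 24141) = (-45218 + 2*129*(-54 + 129))*(4636 - 24141) = (-45218 + 2*129*75)*(-19505) = (-45218 + 19350)*(-19505) = -25868*(-19505) = 504555340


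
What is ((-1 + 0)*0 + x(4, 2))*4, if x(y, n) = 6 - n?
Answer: 16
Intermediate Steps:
((-1 + 0)*0 + x(4, 2))*4 = ((-1 + 0)*0 + (6 - 1*2))*4 = (-1*0 + (6 - 2))*4 = (0 + 4)*4 = 4*4 = 16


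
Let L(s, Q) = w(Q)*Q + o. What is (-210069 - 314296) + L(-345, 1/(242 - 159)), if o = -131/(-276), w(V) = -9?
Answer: -12012145031/22908 ≈ -5.2437e+5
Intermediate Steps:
o = 131/276 (o = -131*(-1/276) = 131/276 ≈ 0.47464)
L(s, Q) = 131/276 - 9*Q (L(s, Q) = -9*Q + 131/276 = 131/276 - 9*Q)
(-210069 - 314296) + L(-345, 1/(242 - 159)) = (-210069 - 314296) + (131/276 - 9/(242 - 159)) = -524365 + (131/276 - 9/83) = -524365 + 8389/22908 = -12012145031/22908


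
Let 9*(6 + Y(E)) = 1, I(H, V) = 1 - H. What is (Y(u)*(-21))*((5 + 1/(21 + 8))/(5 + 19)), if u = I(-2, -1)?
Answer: 27083/1044 ≈ 25.942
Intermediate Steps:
u = 3 (u = 1 - 1*(-2) = 1 + 2 = 3)
Y(E) = -53/9 (Y(E) = -6 + (⅑)*1 = -6 + ⅑ = -53/9)
(Y(u)*(-21))*((5 + 1/(21 + 8))/(5 + 19)) = (-53/9*(-21))*((5 + 1/(21 + 8))/(5 + 19)) = 371*((5 + 1/29)/24)/3 = 371*((5 + 1/29)*(1/24))/3 = 371*((146/29)*(1/24))/3 = (371/3)*(73/348) = 27083/1044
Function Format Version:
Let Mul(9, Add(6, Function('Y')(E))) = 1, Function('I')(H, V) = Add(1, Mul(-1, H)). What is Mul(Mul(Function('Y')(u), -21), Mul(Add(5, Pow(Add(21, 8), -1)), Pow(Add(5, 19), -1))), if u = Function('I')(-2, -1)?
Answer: Rational(27083, 1044) ≈ 25.942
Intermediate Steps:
u = 3 (u = Add(1, Mul(-1, -2)) = Add(1, 2) = 3)
Function('Y')(E) = Rational(-53, 9) (Function('Y')(E) = Add(-6, Mul(Rational(1, 9), 1)) = Add(-6, Rational(1, 9)) = Rational(-53, 9))
Mul(Mul(Function('Y')(u), -21), Mul(Add(5, Pow(Add(21, 8), -1)), Pow(Add(5, 19), -1))) = Mul(Mul(Rational(-53, 9), -21), Mul(Add(5, Pow(Add(21, 8), -1)), Pow(Add(5, 19), -1))) = Mul(Rational(371, 3), Mul(Add(5, Pow(29, -1)), Pow(24, -1))) = Mul(Rational(371, 3), Mul(Add(5, Rational(1, 29)), Rational(1, 24))) = Mul(Rational(371, 3), Mul(Rational(146, 29), Rational(1, 24))) = Mul(Rational(371, 3), Rational(73, 348)) = Rational(27083, 1044)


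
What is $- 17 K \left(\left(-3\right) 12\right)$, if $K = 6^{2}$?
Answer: $22032$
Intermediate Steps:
$K = 36$
$- 17 K \left(\left(-3\right) 12\right) = \left(-17\right) 36 \left(\left(-3\right) 12\right) = \left(-612\right) \left(-36\right) = 22032$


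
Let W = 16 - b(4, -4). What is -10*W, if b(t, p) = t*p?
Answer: -320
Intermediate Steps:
b(t, p) = p*t
W = 32 (W = 16 - (-4)*4 = 16 - 1*(-16) = 16 + 16 = 32)
-10*W = -10*32 = -320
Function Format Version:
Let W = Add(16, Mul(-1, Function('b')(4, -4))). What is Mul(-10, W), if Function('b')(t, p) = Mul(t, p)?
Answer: -320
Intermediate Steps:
Function('b')(t, p) = Mul(p, t)
W = 32 (W = Add(16, Mul(-1, Mul(-4, 4))) = Add(16, Mul(-1, -16)) = Add(16, 16) = 32)
Mul(-10, W) = Mul(-10, 32) = -320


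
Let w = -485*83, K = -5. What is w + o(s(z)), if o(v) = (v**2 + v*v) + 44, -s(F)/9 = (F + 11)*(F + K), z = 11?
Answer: 2782477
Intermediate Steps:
s(F) = -9*(-5 + F)*(11 + F) (s(F) = -9*(F + 11)*(F - 5) = -9*(11 + F)*(-5 + F) = -9*(-5 + F)*(11 + F))
w = -40255
o(v) = 44 + 2*v**2 (o(v) = (v**2 + v**2) + 44 = 2*v**2 + 44 = 44 + 2*v**2)
w + o(s(z)) = -40255 + (44 + 2*(495 - 54*11 - 9*11**2)**2) = -40255 + (44 + 2*(495 - 594 - 9*121)**2) = -40255 + (44 + 2*(495 - 594 - 1089)**2) = -40255 + (44 + 2*(-1188)**2) = -40255 + (44 + 2*1411344) = -40255 + (44 + 2822688) = -40255 + 2822732 = 2782477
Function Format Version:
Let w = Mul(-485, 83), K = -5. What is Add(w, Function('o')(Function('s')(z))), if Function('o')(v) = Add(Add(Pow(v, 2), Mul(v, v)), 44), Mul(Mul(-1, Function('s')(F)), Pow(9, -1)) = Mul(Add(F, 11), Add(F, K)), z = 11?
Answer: 2782477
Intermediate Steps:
Function('s')(F) = Mul(-9, Add(-5, F), Add(11, F)) (Function('s')(F) = Mul(-9, Mul(Add(F, 11), Add(F, -5))) = Mul(-9, Mul(Add(11, F), Add(-5, F))) = Mul(-9, Mul(Add(-5, F), Add(11, F))) = Mul(-9, Add(-5, F), Add(11, F)))
w = -40255
Function('o')(v) = Add(44, Mul(2, Pow(v, 2))) (Function('o')(v) = Add(Add(Pow(v, 2), Pow(v, 2)), 44) = Add(Mul(2, Pow(v, 2)), 44) = Add(44, Mul(2, Pow(v, 2))))
Add(w, Function('o')(Function('s')(z))) = Add(-40255, Add(44, Mul(2, Pow(Add(495, Mul(-54, 11), Mul(-9, Pow(11, 2))), 2)))) = Add(-40255, Add(44, Mul(2, Pow(Add(495, -594, Mul(-9, 121)), 2)))) = Add(-40255, Add(44, Mul(2, Pow(Add(495, -594, -1089), 2)))) = Add(-40255, Add(44, Mul(2, Pow(-1188, 2)))) = Add(-40255, Add(44, Mul(2, 1411344))) = Add(-40255, Add(44, 2822688)) = Add(-40255, 2822732) = 2782477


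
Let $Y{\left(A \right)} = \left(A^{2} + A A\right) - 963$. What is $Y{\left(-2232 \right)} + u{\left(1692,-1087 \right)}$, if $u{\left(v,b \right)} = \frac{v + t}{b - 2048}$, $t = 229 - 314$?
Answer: $\frac{31233015868}{3135} \approx 9.9627 \cdot 10^{6}$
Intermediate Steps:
$t = -85$
$u{\left(v,b \right)} = \frac{-85 + v}{-2048 + b}$ ($u{\left(v,b \right)} = \frac{v - 85}{b - 2048} = \frac{-85 + v}{-2048 + b}$)
$Y{\left(A \right)} = -963 + 2 A^{2}$ ($Y{\left(A \right)} = \left(A^{2} + A^{2}\right) - 963 = 2 A^{2} - 963 = -963 + 2 A^{2}$)
$Y{\left(-2232 \right)} + u{\left(1692,-1087 \right)} = \left(-963 + 2 \left(-2232\right)^{2}\right) + \frac{-85 + 1692}{-2048 - 1087} = \left(-963 + 2 \cdot 4981824\right) + \frac{1}{-3135} \cdot 1607 = \left(-963 + 9963648\right) - \frac{1607}{3135} = 9962685 - \frac{1607}{3135} = \frac{31233015868}{3135}$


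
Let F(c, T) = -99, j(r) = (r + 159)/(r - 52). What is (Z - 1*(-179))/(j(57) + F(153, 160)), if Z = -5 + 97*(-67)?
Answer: 31625/279 ≈ 113.35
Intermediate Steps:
j(r) = (159 + r)/(-52 + r)
Z = -6504 (Z = -5 - 6499 = -6504)
(Z - 1*(-179))/(j(57) + F(153, 160)) = (-6504 - 1*(-179))/((159 + 57)/(-52 + 57) - 99) = (-6504 + 179)/(216/5 - 99) = -6325/((1/5)*216 - 99) = -6325/(216/5 - 99) = -6325/(-279/5) = -6325*(-5/279) = 31625/279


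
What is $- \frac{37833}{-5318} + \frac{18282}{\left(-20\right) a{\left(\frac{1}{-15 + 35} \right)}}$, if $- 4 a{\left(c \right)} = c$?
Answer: $\frac{388932537}{5318} \approx 73135.0$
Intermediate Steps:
$a{\left(c \right)} = - \frac{c}{4}$
$- \frac{37833}{-5318} + \frac{18282}{\left(-20\right) a{\left(\frac{1}{-15 + 35} \right)}} = - \frac{37833}{-5318} + \frac{18282}{\left(-20\right) \left(- \frac{1}{4 \left(-15 + 35\right)}\right)} = \left(-37833\right) \left(- \frac{1}{5318}\right) + \frac{18282}{\left(-20\right) \left(- \frac{1}{4 \cdot 20}\right)} = \frac{37833}{5318} + \frac{18282}{\left(-20\right) \left(\left(- \frac{1}{4}\right) \frac{1}{20}\right)} = \frac{37833}{5318} + \frac{18282}{\left(-20\right) \left(- \frac{1}{80}\right)} = \frac{37833}{5318} + 18282 \frac{1}{\frac{1}{4}} = \frac{37833}{5318} + 18282 \cdot 4 = \frac{37833}{5318} + 73128 = \frac{388932537}{5318}$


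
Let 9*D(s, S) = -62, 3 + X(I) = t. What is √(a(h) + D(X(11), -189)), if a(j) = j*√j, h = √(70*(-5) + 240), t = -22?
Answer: √(-62 + 9*110^(¾)*I^(3/2))/3 ≈ 2.0292 + 5.9181*I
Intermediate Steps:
X(I) = -25 (X(I) = -3 - 22 = -25)
D(s, S) = -62/9 (D(s, S) = (⅑)*(-62) = -62/9)
h = I*√110 (h = √(-350 + 240) = √(-110) = I*√110 ≈ 10.488*I)
a(j) = j^(3/2)
√(a(h) + D(X(11), -189)) = √((I*√110)^(3/2) - 62/9) = √(110^(¾)*I^(3/2) - 62/9) = √(-62/9 + 110^(¾)*I^(3/2))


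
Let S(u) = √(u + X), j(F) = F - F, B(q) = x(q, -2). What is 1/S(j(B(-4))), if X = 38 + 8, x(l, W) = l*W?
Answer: √46/46 ≈ 0.14744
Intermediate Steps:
x(l, W) = W*l
B(q) = -2*q
j(F) = 0
X = 46
S(u) = √(46 + u) (S(u) = √(u + 46) = √(46 + u))
1/S(j(B(-4))) = 1/(√(46 + 0)) = 1/(√46) = √46/46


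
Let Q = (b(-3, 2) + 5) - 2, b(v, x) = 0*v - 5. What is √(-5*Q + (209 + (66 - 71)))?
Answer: √214 ≈ 14.629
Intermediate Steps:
b(v, x) = -5 (b(v, x) = 0 - 5 = -5)
Q = -2 (Q = (-5 + 5) - 2 = 0 - 2 = -2)
√(-5*Q + (209 + (66 - 71))) = √(-5*(-2) + (209 + (66 - 71))) = √(10 + (209 - 5)) = √(10 + 204) = √214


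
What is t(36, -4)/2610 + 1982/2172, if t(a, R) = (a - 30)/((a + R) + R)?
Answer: 670637/734860 ≈ 0.91261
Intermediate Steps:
t(a, R) = (-30 + a)/(a + 2*R) (t(a, R) = (-30 + a)/((R + a) + R) = (-30 + a)/(a + 2*R))
t(36, -4)/2610 + 1982/2172 = ((-30 + 36)/(36 + 2*(-4)))/2610 + 1982/2172 = (6/(36 - 8))*(1/2610) + 1982*(1/2172) = (6/28)*(1/2610) + 991/1086 = ((1/28)*6)*(1/2610) + 991/1086 = (3/14)*(1/2610) + 991/1086 = 1/12180 + 991/1086 = 670637/734860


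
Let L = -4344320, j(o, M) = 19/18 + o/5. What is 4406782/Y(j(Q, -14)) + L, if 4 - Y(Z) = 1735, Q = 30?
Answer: -7524424702/1731 ≈ -4.3469e+6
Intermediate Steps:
j(o, M) = 19/18 + o/5 (j(o, M) = 19*(1/18) + o*(⅕) = 19/18 + o/5)
Y(Z) = -1731 (Y(Z) = 4 - 1*1735 = 4 - 1735 = -1731)
4406782/Y(j(Q, -14)) + L = 4406782/(-1731) - 4344320 = 4406782*(-1/1731) - 4344320 = -4406782/1731 - 4344320 = -7524424702/1731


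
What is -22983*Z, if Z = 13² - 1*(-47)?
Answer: -4964328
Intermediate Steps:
Z = 216 (Z = 169 + 47 = 216)
-22983*Z = -22983*216 = -4964328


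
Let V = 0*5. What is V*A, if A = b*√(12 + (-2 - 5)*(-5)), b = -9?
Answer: 0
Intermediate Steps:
V = 0
A = -9*√47 (A = -9*√(12 + (-2 - 5)*(-5)) = -9*√(12 - 7*(-5)) = -9*√(12 + 35) = -9*√47 ≈ -61.701)
V*A = 0*(-9*√47) = 0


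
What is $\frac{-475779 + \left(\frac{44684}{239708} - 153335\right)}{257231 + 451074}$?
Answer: $- \frac{37700903507}{42446593735} \approx -0.8882$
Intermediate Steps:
$\frac{-475779 + \left(\frac{44684}{239708} - 153335\right)}{257231 + 451074} = \frac{-475779 + \left(44684 \cdot \frac{1}{239708} - 153335\right)}{708305} = \left(-475779 + \left(\frac{11171}{59927} - 153335\right)\right) \frac{1}{708305} = \left(-475779 - \frac{9188895374}{59927}\right) \frac{1}{708305} = \left(- \frac{37700903507}{59927}\right) \frac{1}{708305} = - \frac{37700903507}{42446593735}$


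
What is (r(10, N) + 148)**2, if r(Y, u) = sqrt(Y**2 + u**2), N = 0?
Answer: 24964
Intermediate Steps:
(r(10, N) + 148)**2 = (sqrt(10**2 + 0**2) + 148)**2 = (sqrt(100 + 0) + 148)**2 = (sqrt(100) + 148)**2 = (10 + 148)**2 = 158**2 = 24964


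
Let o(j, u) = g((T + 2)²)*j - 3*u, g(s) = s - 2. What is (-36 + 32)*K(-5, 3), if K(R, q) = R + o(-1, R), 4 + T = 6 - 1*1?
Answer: -12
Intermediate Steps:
T = 1 (T = -4 + (6 - 1*1) = -4 + (6 - 1) = -4 + 5 = 1)
g(s) = -2 + s
o(j, u) = -3*u + 7*j (o(j, u) = (-2 + (1 + 2)²)*j - 3*u = (-2 + 3²)*j - 3*u = (-2 + 9)*j - 3*u = 7*j - 3*u = -3*u + 7*j)
K(R, q) = -7 - 2*R (K(R, q) = R + (-3*R + 7*(-1)) = R + (-3*R - 7) = R + (-7 - 3*R) = -7 - 2*R)
(-36 + 32)*K(-5, 3) = (-36 + 32)*(-7 - 2*(-5)) = -4*(-7 + 10) = -4*3 = -12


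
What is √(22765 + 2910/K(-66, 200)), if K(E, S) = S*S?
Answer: √910602910/200 ≈ 150.88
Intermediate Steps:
K(E, S) = S²
√(22765 + 2910/K(-66, 200)) = √(22765 + 2910/(200²)) = √(22765 + 2910/40000) = √(22765 + 2910*(1/40000)) = √(22765 + 291/4000) = √(91060291/4000) = √910602910/200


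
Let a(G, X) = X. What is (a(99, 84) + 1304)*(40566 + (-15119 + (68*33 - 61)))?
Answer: 38350440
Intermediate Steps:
(a(99, 84) + 1304)*(40566 + (-15119 + (68*33 - 61))) = (84 + 1304)*(40566 + (-15119 + (68*33 - 61))) = 1388*(40566 + (-15119 + (2244 - 61))) = 1388*(40566 + (-15119 + 2183)) = 1388*(40566 - 12936) = 1388*27630 = 38350440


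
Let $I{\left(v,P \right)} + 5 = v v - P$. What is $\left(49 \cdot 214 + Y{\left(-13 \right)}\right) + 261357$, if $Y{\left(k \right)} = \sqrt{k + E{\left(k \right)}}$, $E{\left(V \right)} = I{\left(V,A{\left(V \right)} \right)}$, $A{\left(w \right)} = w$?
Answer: $271843 + 2 \sqrt{41} \approx 2.7186 \cdot 10^{5}$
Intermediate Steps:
$I{\left(v,P \right)} = -5 + v^{2} - P$ ($I{\left(v,P \right)} = -5 - \left(P - v v\right) = -5 - \left(P - v^{2}\right) = -5 + v^{2} - P$)
$E{\left(V \right)} = -5 + V^{2} - V$
$Y{\left(k \right)} = \sqrt{-5 + k^{2}}$ ($Y{\left(k \right)} = \sqrt{k - \left(5 + k - k^{2}\right)} = \sqrt{-5 + k^{2}}$)
$\left(49 \cdot 214 + Y{\left(-13 \right)}\right) + 261357 = \left(49 \cdot 214 + \sqrt{-5 + \left(-13\right)^{2}}\right) + 261357 = \left(10486 + \sqrt{-5 + 169}\right) + 261357 = \left(10486 + \sqrt{164}\right) + 261357 = \left(10486 + 2 \sqrt{41}\right) + 261357 = 271843 + 2 \sqrt{41}$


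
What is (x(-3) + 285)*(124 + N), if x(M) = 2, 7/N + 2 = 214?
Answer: 7546665/212 ≈ 35598.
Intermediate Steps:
N = 7/212 (N = 7/(-2 + 214) = 7/212 ≈ 0.033019)
(x(-3) + 285)*(124 + N) = (2 + 285)*(124 + 7/212) = 287*(26295/212) = 7546665/212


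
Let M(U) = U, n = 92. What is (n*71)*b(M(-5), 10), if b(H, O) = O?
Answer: 65320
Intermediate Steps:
(n*71)*b(M(-5), 10) = (92*71)*10 = 6532*10 = 65320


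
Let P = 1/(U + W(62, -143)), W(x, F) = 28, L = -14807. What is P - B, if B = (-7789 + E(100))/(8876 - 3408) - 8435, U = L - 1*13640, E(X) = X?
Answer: 1310976109243/155395092 ≈ 8436.4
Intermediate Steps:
U = -28447 (U = -14807 - 1*13640 = -14807 - 13640 = -28447)
P = -1/28419 (P = 1/(-28447 + 28) = 1/(-28419) = -1/28419 ≈ -3.5188e-5)
B = -46130269/5468 (B = (-7789 + 100)/(8876 - 3408) - 8435 = -7689/5468 - 8435 = -46130269/5468 ≈ -8436.4)
P - B = -1/28419 - 1*(-46130269/5468) = -1/28419 + 46130269/5468 = 1310976109243/155395092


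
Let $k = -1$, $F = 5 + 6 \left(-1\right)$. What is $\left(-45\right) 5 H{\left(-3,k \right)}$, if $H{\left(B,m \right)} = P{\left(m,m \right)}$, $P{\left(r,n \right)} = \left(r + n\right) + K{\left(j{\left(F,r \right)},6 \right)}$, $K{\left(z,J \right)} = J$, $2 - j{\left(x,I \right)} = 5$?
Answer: $-900$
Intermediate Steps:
$F = -1$ ($F = 5 - 6 = -1$)
$j{\left(x,I \right)} = -3$ ($j{\left(x,I \right)} = 2 - 5 = -3$)
$P{\left(r,n \right)} = 6 + n + r$ ($P{\left(r,n \right)} = \left(r + n\right) + 6 = \left(n + r\right) + 6 = 6 + n + r$)
$H{\left(B,m \right)} = 6 + 2 m$ ($H{\left(B,m \right)} = 6 + m + m = 6 + 2 m$)
$\left(-45\right) 5 H{\left(-3,k \right)} = \left(-45\right) 5 \left(6 + 2 \left(-1\right)\right) = - 225 \left(6 - 2\right) = \left(-225\right) 4 = -900$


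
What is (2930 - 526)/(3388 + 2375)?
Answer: 2404/5763 ≈ 0.41714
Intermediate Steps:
(2930 - 526)/(3388 + 2375) = 2404/5763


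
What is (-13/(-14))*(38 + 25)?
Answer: 117/2 ≈ 58.500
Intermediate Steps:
(-13/(-14))*(38 + 25) = -13*(-1/14)*63 = (13/14)*63 = 117/2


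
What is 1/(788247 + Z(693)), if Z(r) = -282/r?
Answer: 231/182084963 ≈ 1.2686e-6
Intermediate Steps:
1/(788247 + Z(693)) = 1/(788247 - 282/693) = 1/(788247 - 282*1/693) = 1/(788247 - 94/231) = 1/(182084963/231) = 231/182084963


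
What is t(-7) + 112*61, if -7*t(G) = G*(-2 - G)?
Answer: 6837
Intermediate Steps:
t(G) = -G*(-2 - G)/7
t(-7) + 112*61 = (⅐)*(-7)*(2 - 7) + 112*61 = (⅐)*(-7)*(-5) + 6832 = 5 + 6832 = 6837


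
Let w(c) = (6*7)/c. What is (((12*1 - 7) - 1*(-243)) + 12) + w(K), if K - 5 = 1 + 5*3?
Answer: 262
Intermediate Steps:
K = 21 (K = 5 + (1 + 5*3) = 5 + (1 + 15) = 5 + 16 = 21)
w(c) = 42/c
(((12*1 - 7) - 1*(-243)) + 12) + w(K) = (((12*1 - 7) - 1*(-243)) + 12) + 42/21 = (((12 - 7) + 243) + 12) + 42*(1/21) = ((5 + 243) + 12) + 2 = (248 + 12) + 2 = 260 + 2 = 262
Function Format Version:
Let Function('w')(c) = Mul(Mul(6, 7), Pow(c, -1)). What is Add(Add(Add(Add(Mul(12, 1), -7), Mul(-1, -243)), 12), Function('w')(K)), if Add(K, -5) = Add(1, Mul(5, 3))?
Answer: 262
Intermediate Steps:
K = 21 (K = Add(5, Add(1, Mul(5, 3))) = Add(5, Add(1, 15)) = Add(5, 16) = 21)
Function('w')(c) = Mul(42, Pow(c, -1))
Add(Add(Add(Add(Mul(12, 1), -7), Mul(-1, -243)), 12), Function('w')(K)) = Add(Add(Add(Add(Mul(12, 1), -7), Mul(-1, -243)), 12), Mul(42, Pow(21, -1))) = Add(Add(Add(Add(12, -7), 243), 12), Mul(42, Rational(1, 21))) = Add(Add(Add(5, 243), 12), 2) = Add(Add(248, 12), 2) = Add(260, 2) = 262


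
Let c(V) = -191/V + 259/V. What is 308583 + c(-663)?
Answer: 12034733/39 ≈ 3.0858e+5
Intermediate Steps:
c(V) = 68/V
308583 + c(-663) = 308583 + 68/(-663) = 308583 + 68*(-1/663) = 308583 - 4/39 = 12034733/39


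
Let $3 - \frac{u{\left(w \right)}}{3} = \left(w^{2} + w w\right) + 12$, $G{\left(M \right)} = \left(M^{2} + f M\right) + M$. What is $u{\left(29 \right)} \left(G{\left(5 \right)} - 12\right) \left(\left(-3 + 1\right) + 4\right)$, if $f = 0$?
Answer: $-182628$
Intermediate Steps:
$G{\left(M \right)} = M + M^{2}$ ($G{\left(M \right)} = \left(M^{2} + 0 M\right) + M = \left(M^{2} + 0\right) + M = M^{2} + M = M + M^{2}$)
$u{\left(w \right)} = -27 - 6 w^{2}$ ($u{\left(w \right)} = 9 - 3 \left(\left(w^{2} + w w\right) + 12\right) = 9 - 3 \left(\left(w^{2} + w^{2}\right) + 12\right) = 9 - 3 \left(2 w^{2} + 12\right) = 9 - 3 \left(12 + 2 w^{2}\right) = 9 - \left(36 + 6 w^{2}\right) = -27 - 6 w^{2}$)
$u{\left(29 \right)} \left(G{\left(5 \right)} - 12\right) \left(\left(-3 + 1\right) + 4\right) = \left(-27 - 6 \cdot 29^{2}\right) \left(5 \left(1 + 5\right) - 12\right) \left(\left(-3 + 1\right) + 4\right) = \left(-27 - 5046\right) \left(5 \cdot 6 - 12\right) \left(-2 + 4\right) = \left(-27 - 5046\right) \left(30 - 12\right) 2 = - 5073 \cdot 18 \cdot 2 = \left(-5073\right) 36 = -182628$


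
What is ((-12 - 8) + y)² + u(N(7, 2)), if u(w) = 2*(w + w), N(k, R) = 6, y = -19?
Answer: 1545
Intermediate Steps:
u(w) = 4*w (u(w) = 2*(2*w) = 4*w)
((-12 - 8) + y)² + u(N(7, 2)) = ((-12 - 8) - 19)² + 4*6 = (-20 - 19)² + 24 = (-39)² + 24 = 1521 + 24 = 1545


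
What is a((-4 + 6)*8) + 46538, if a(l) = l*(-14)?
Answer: 46314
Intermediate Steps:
a(l) = -14*l
a((-4 + 6)*8) + 46538 = -14*(-4 + 6)*8 + 46538 = -28*8 + 46538 = -14*16 + 46538 = -224 + 46538 = 46314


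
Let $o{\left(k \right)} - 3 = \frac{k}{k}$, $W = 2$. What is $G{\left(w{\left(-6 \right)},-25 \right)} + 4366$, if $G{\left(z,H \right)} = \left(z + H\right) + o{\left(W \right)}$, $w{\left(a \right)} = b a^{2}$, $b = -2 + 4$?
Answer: $4417$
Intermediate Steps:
$o{\left(k \right)} = 4$ ($o{\left(k \right)} = 3 + \frac{k}{k} = 3 + 1 = 4$)
$b = 2$
$w{\left(a \right)} = 2 a^{2}$
$G{\left(z,H \right)} = 4 + H + z$ ($G{\left(z,H \right)} = \left(z + H\right) + 4 = \left(H + z\right) + 4 = 4 + H + z$)
$G{\left(w{\left(-6 \right)},-25 \right)} + 4366 = \left(4 - 25 + 2 \left(-6\right)^{2}\right) + 4366 = \left(4 - 25 + 2 \cdot 36\right) + 4366 = \left(4 - 25 + 72\right) + 4366 = 51 + 4366 = 4417$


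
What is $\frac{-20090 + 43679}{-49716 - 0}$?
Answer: $- \frac{2621}{5524} \approx -0.47447$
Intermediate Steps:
$\frac{-20090 + 43679}{-49716 - 0} = \frac{23589}{-49716 + 0} = \frac{23589}{-49716} = 23589 \left(- \frac{1}{49716}\right) = - \frac{2621}{5524}$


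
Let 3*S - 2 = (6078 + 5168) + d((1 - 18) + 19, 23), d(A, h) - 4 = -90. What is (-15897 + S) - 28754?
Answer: -122791/3 ≈ -40930.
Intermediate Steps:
d(A, h) = -86 (d(A, h) = 4 - 90 = -86)
S = 11162/3 (S = 2/3 + ((6078 + 5168) - 86)/3 = 2/3 + (11246 - 86)/3 = 2/3 + (1/3)*11160 = 2/3 + 3720 = 11162/3 ≈ 3720.7)
(-15897 + S) - 28754 = (-15897 + 11162/3) - 28754 = -36529/3 - 28754 = -122791/3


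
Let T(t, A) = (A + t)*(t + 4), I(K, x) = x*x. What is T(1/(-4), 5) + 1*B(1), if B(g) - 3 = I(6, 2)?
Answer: 397/16 ≈ 24.813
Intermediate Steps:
I(K, x) = x²
T(t, A) = (4 + t)*(A + t) (T(t, A) = (A + t)*(4 + t) = (4 + t)*(A + t))
B(g) = 7 (B(g) = 3 + 2² = 3 + 4 = 7)
T(1/(-4), 5) + 1*B(1) = ((1/(-4))² + 4*5 + 4/(-4) + 5/(-4)) + 1*7 = ((-¼)² + 20 + 4*(-¼) + 5*(-¼)) + 7 = (1/16 + 20 - 1 - 5/4) + 7 = 285/16 + 7 = 397/16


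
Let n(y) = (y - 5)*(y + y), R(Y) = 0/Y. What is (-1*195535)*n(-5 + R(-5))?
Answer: -19553500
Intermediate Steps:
R(Y) = 0
n(y) = 2*y*(-5 + y) (n(y) = (-5 + y)*(2*y) = 2*y*(-5 + y))
(-1*195535)*n(-5 + R(-5)) = (-1*195535)*(2*(-5 + 0)*(-5 + (-5 + 0))) = -391070*(-5)*(-5 - 5) = -391070*(-5)*(-10) = -195535*100 = -19553500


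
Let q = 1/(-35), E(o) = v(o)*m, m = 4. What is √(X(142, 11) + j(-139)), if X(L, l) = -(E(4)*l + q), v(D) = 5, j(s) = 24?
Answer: 19*I*√665/35 ≈ 13.999*I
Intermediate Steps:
E(o) = 20 (E(o) = 5*4 = 20)
q = -1/35 ≈ -0.028571
X(L, l) = 1/35 - 20*l (X(L, l) = -(20*l - 1/35) = -(-1/35 + 20*l) = 1/35 - 20*l)
√(X(142, 11) + j(-139)) = √((1/35 - 20*11) + 24) = √((1/35 - 220) + 24) = √(-7699/35 + 24) = √(-6859/35) = 19*I*√665/35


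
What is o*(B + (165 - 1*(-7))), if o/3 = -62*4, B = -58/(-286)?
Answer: -18321000/143 ≈ -1.2812e+5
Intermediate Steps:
B = 29/143 (B = -58*(-1/286) = 29/143 ≈ 0.20280)
o = -744 (o = 3*(-62*4) = 3*(-248) = -744)
o*(B + (165 - 1*(-7))) = -744*(29/143 + (165 - 1*(-7))) = -744*(29/143 + (165 + 7)) = -744*(29/143 + 172) = -744*24625/143 = -18321000/143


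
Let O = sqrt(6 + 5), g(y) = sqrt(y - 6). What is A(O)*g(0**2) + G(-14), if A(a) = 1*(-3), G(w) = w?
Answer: -14 - 3*I*sqrt(6) ≈ -14.0 - 7.3485*I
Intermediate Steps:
g(y) = sqrt(-6 + y)
O = sqrt(11) ≈ 3.3166
A(a) = -3
A(O)*g(0**2) + G(-14) = -3*sqrt(-6 + 0**2) - 14 = -3*sqrt(-6 + 0) - 14 = -3*I*sqrt(6) - 14 = -14 - 3*I*sqrt(6)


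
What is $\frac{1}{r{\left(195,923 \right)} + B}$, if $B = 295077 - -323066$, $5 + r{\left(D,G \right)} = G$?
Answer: $\frac{1}{619061} \approx 1.6153 \cdot 10^{-6}$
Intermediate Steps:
$r{\left(D,G \right)} = -5 + G$
$B = 618143$ ($B = 295077 + 323066 = 618143$)
$\frac{1}{r{\left(195,923 \right)} + B} = \frac{1}{\left(-5 + 923\right) + 618143} = \frac{1}{918 + 618143} = \frac{1}{619061}$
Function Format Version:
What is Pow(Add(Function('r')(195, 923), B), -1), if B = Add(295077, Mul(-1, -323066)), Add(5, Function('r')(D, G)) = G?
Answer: Rational(1, 619061) ≈ 1.6153e-6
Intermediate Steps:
Function('r')(D, G) = Add(-5, G)
B = 618143 (B = Add(295077, 323066) = 618143)
Pow(Add(Function('r')(195, 923), B), -1) = Pow(Add(Add(-5, 923), 618143), -1) = Pow(Add(918, 618143), -1) = Pow(619061, -1) = Rational(1, 619061)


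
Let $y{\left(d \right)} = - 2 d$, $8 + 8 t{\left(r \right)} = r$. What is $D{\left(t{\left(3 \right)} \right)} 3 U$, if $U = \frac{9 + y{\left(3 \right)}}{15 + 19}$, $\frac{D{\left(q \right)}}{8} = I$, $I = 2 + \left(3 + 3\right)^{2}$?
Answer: $\frac{1368}{17} \approx 80.471$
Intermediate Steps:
$t{\left(r \right)} = -1 + \frac{r}{8}$
$I = 38$ ($I = 2 + 6^{2} = 2 + 36 = 38$)
$D{\left(q \right)} = 304$ ($D{\left(q \right)} = 8 \cdot 38 = 304$)
$U = \frac{3}{34}$ ($U = \frac{9 - 6}{15 + 19} = \frac{9 - 6}{34} = 3 \cdot \frac{1}{34} = \frac{3}{34} \approx 0.088235$)
$D{\left(t{\left(3 \right)} \right)} 3 U = 304 \cdot 3 \cdot \frac{3}{34} = 912 \cdot \frac{3}{34} = \frac{1368}{17}$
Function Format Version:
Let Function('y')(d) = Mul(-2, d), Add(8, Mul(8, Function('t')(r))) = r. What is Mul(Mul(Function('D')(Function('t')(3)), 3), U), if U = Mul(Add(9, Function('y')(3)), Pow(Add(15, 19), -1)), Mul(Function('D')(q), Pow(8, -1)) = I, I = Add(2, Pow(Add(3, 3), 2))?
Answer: Rational(1368, 17) ≈ 80.471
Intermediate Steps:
Function('t')(r) = Add(-1, Mul(Rational(1, 8), r))
I = 38 (I = Add(2, Pow(6, 2)) = Add(2, 36) = 38)
Function('D')(q) = 304 (Function('D')(q) = Mul(8, 38) = 304)
U = Rational(3, 34) (U = Mul(Add(9, Mul(-2, 3)), Pow(Add(15, 19), -1)) = Mul(Add(9, -6), Pow(34, -1)) = Mul(3, Rational(1, 34)) = Rational(3, 34) ≈ 0.088235)
Mul(Mul(Function('D')(Function('t')(3)), 3), U) = Mul(Mul(304, 3), Rational(3, 34)) = Mul(912, Rational(3, 34)) = Rational(1368, 17)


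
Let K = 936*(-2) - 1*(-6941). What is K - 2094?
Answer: 2975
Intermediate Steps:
K = 5069 (K = -1872 + 6941 = 5069)
K - 2094 = 5069 - 2094 = 2975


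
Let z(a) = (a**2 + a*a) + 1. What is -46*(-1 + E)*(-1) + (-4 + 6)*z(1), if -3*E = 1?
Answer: -166/3 ≈ -55.333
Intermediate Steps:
E = -1/3 (E = -1/3*1 = -1/3 ≈ -0.33333)
z(a) = 1 + 2*a**2 (z(a) = (a**2 + a**2) + 1 = 2*a**2 + 1 = 1 + 2*a**2)
-46*(-1 + E)*(-1) + (-4 + 6)*z(1) = -46*(-1 - 1/3)*(-1) + (-4 + 6)*(1 + 2*1**2) = -(-184)*(-1)/3 + 2*(1 + 2*1) = -46*4/3 + 2*(1 + 2) = -184/3 + 2*3 = -184/3 + 6 = -166/3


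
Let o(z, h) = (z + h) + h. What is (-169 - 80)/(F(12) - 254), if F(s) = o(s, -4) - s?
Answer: 249/262 ≈ 0.95038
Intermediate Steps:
o(z, h) = z + 2*h (o(z, h) = (h + z) + h = z + 2*h)
F(s) = -8 (F(s) = (s + 2*(-4)) - s = (s - 8) - s = (-8 + s) - s = -8)
(-169 - 80)/(F(12) - 254) = (-169 - 80)/(-8 - 254) = -249/(-262) = -249*(-1/262) = 249/262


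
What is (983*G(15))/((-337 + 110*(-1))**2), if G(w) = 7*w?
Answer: 34405/66603 ≈ 0.51657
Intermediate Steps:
(983*G(15))/((-337 + 110*(-1))**2) = (983*(7*15))/((-337 + 110*(-1))**2) = (983*105)/((-337 - 110)**2) = 103215/((-447)**2) = 103215/199809 = 103215*(1/199809) = 34405/66603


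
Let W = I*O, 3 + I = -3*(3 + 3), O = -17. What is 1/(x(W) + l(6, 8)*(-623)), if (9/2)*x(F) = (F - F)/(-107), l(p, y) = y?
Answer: -1/4984 ≈ -0.00020064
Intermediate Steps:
I = -21 (I = -3 - 3*(3 + 3) = -3 - 3*6 = -3 - 18 = -21)
W = 357 (W = -21*(-17) = 357)
x(F) = 0 (x(F) = 2*((F - F)/(-107))/9 = 2*(0*(-1/107))/9 = (2/9)*0 = 0)
1/(x(W) + l(6, 8)*(-623)) = 1/(0 + 8*(-623)) = 1/(0 - 4984) = 1/(-4984) = -1/4984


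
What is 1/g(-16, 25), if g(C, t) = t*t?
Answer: 1/625 ≈ 0.0016000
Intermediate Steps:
g(C, t) = t²
1/g(-16, 25) = 1/(25²) = 1/625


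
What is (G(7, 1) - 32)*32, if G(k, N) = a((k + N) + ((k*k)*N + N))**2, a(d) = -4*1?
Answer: -512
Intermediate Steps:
a(d) = -4
G(k, N) = 16 (G(k, N) = (-4)**2 = 16)
(G(7, 1) - 32)*32 = (16 - 32)*32 = -16*32 = -512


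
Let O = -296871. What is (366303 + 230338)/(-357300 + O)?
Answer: -596641/654171 ≈ -0.91206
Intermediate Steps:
(366303 + 230338)/(-357300 + O) = (366303 + 230338)/(-357300 - 296871) = 596641/(-654171) = 596641*(-1/654171) = -596641/654171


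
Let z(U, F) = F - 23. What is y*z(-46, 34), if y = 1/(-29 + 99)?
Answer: 11/70 ≈ 0.15714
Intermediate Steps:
y = 1/70 ≈ 0.014286
z(U, F) = -23 + F
y*z(-46, 34) = (-23 + 34)/70 = (1/70)*11 = 11/70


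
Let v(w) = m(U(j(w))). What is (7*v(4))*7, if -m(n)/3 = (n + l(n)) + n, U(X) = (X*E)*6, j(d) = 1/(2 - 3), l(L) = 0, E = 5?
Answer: 8820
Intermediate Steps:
j(d) = -1 (j(d) = 1/(-1) = -1)
U(X) = 30*X (U(X) = (X*5)*6 = (5*X)*6 = 30*X)
m(n) = -6*n (m(n) = -3*((n + 0) + n) = -3*(n + n) = -6*n)
v(w) = 180 (v(w) = -180*(-1) = -6*(-30) = 180)
(7*v(4))*7 = (7*180)*7 = 1260*7 = 8820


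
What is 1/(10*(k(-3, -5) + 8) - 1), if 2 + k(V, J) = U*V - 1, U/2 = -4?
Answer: 1/289 ≈ 0.0034602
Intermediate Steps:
U = -8 (U = 2*(-4) = -8)
k(V, J) = -3 - 8*V (k(V, J) = -2 + (-8*V - 1) = -2 + (-1 - 8*V) = -3 - 8*V)
1/(10*(k(-3, -5) + 8) - 1) = 1/(10*((-3 - 8*(-3)) + 8) - 1) = 1/(10*((-3 + 24) + 8) - 1) = 1/(10*(21 + 8) - 1) = 1/(10*29 - 1) = 1/(290 - 1) = 1/289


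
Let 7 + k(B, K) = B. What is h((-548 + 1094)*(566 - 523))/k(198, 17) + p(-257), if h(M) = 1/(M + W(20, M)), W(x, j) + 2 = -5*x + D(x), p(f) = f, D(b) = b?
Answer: -1148439451/4468636 ≈ -257.00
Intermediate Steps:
W(x, j) = -2 - 4*x (W(x, j) = -2 + (-5*x + x) = -2 - 4*x)
k(B, K) = -7 + B
h(M) = 1/(-82 + M) (h(M) = 1/(M + (-2 - 4*20)) = 1/(M + (-2 - 80)) = 1/(M - 82) = 1/(-82 + M))
h((-548 + 1094)*(566 - 523))/k(198, 17) + p(-257) = 1/((-82 + (-548 + 1094)*(566 - 523))*(-7 + 198)) - 257 = 1/((-82 + 546*43)*191) - 257 = (1/191)/(-82 + 23478) - 257 = (1/191)/23396 - 257 = (1/23396)*(1/191) - 257 = 1/4468636 - 257 = -1148439451/4468636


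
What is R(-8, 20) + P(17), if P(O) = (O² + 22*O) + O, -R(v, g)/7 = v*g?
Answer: 1800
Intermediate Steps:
R(v, g) = -7*g*v (R(v, g) = -7*v*g = -7*g*v)
P(O) = O² + 23*O
R(-8, 20) + P(17) = -7*20*(-8) + 17*(23 + 17) = 1120 + 17*40 = 1120 + 680 = 1800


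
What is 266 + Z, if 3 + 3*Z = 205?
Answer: 1000/3 ≈ 333.33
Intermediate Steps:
Z = 202/3 (Z = -1 + (⅓)*205 = -1 + 205/3 = 202/3 ≈ 67.333)
266 + Z = 266 + 202/3 = 1000/3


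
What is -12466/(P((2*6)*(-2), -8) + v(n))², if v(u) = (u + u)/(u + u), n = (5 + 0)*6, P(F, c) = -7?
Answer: -6233/18 ≈ -346.28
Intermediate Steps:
n = 30 (n = 5*6 = 30)
v(u) = 1 (v(u) = (2*u)/((2*u)) = (2*u)*(1/(2*u)) = 1)
-12466/(P((2*6)*(-2), -8) + v(n))² = -12466/(-7 + 1)² = -12466/((-6)²) = -12466/36 = -12466*1/36 = -6233/18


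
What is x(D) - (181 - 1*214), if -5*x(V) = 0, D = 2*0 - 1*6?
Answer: 33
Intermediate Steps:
D = -6 (D = 0 - 6 = -6)
x(V) = 0 (x(V) = -1/5*0 = 0)
x(D) - (181 - 1*214) = 0 - (181 - 1*214) = 0 - (181 - 214) = 0 - 1*(-33) = 0 + 33 = 33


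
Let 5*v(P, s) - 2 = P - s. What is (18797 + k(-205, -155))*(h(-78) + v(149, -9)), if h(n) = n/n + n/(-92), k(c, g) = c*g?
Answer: 39370302/23 ≈ 1.7118e+6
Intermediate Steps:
v(P, s) = ⅖ - s/5 + P/5 (v(P, s) = ⅖ + (P - s)/5 = ⅖ + (-s/5 + P/5) = ⅖ - s/5 + P/5)
h(n) = 1 - n/92 (h(n) = 1 + n*(-1/92) = 1 - n/92)
(18797 + k(-205, -155))*(h(-78) + v(149, -9)) = (18797 - 205*(-155))*((1 - 1/92*(-78)) + (⅖ - ⅕*(-9) + (⅕)*149)) = (18797 + 31775)*((1 + 39/46) + (⅖ + 9/5 + 149/5)) = 50572*(85/46 + 32) = 50572*(1557/46) = 39370302/23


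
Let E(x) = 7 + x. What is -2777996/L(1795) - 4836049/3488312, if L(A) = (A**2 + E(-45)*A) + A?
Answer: -12475600683821/5503876115160 ≈ -2.2667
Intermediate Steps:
L(A) = A**2 - 37*A (L(A) = (A**2 + (7 - 45)*A) + A = (A**2 - 38*A) + A = A**2 - 37*A)
-2777996/L(1795) - 4836049/3488312 = -2777996*1/(1795*(-37 + 1795)) - 4836049/3488312 = -2777996/(1795*1758) - 4836049*1/3488312 = -2777996/3155610 - 4836049/3488312 = -2777996*1/3155610 - 4836049/3488312 = -1388998/1577805 - 4836049/3488312 = -12475600683821/5503876115160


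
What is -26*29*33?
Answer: -24882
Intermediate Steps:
-26*29*33 = -754*33 = -24882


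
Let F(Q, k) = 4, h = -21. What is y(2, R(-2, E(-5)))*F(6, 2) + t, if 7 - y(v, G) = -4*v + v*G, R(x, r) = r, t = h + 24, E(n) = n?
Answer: 103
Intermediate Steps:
t = 3 (t = -21 + 24 = 3)
y(v, G) = 7 + 4*v - G*v (y(v, G) = 7 - (-4*v + v*G) = 7 - (-4*v + G*v) = 7 + (4*v - G*v) = 7 + 4*v - G*v)
y(2, R(-2, E(-5)))*F(6, 2) + t = (7 + 4*2 - 1*(-5)*2)*4 + 3 = (7 + 8 + 10)*4 + 3 = 25*4 + 3 = 100 + 3 = 103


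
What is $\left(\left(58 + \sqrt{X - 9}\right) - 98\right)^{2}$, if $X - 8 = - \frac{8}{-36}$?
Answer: $\frac{\left(120 - i \sqrt{7}\right)^{2}}{9} \approx 1599.2 - 70.553 i$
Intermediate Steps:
$X = \frac{74}{9}$ ($X = 8 - \frac{8}{-36} = 8 - - \frac{2}{9} = 8 + \frac{2}{9} = \frac{74}{9} \approx 8.2222$)
$\left(\left(58 + \sqrt{X - 9}\right) - 98\right)^{2} = \left(\left(58 + \sqrt{\frac{74}{9} - 9}\right) - 98\right)^{2} = \left(\left(58 + \sqrt{- \frac{7}{9}}\right) - 98\right)^{2} = \left(\left(58 + \frac{i \sqrt{7}}{3}\right) - 98\right)^{2} = \left(-40 + \frac{i \sqrt{7}}{3}\right)^{2}$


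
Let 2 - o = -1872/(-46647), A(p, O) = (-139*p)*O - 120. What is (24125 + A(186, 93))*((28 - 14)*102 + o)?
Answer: -248484757014/73 ≈ -3.4039e+9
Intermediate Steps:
A(p, O) = -120 - 139*O*p (A(p, O) = -139*O*p - 120 = -120 - 139*O*p)
o = 10158/5183 (o = 2 - (-1872)/(-46647) = 2 - (-1872)*(-1)/46647 = 2 - 1*208/5183 = 2 - 208/5183 = 10158/5183 ≈ 1.9599)
(24125 + A(186, 93))*((28 - 14)*102 + o) = (24125 + (-120 - 139*93*186))*((28 - 14)*102 + 10158/5183) = (24125 + (-120 - 2404422))*(14*102 + 10158/5183) = (24125 - 2404542)*(1428 + 10158/5183) = -2380417*7411482/5183 = -248484757014/73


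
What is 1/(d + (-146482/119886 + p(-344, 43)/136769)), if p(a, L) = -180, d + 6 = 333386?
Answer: 8198344167/2733153950506391 ≈ 2.9996e-6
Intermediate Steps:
d = 333380 (d = -6 + 333386 = 333380)
1/(d + (-146482/119886 + p(-344, 43)/136769)) = 1/(333380 + (-146482/119886 - 180/136769)) = 1/(333380 + (-146482*1/119886 - 180*1/136769)) = 1/(333380 + (-73241/59943 - 180/136769)) = 1/(333380 - 10027888069/8198344167) = 1/(2733153950506391/8198344167) = 8198344167/2733153950506391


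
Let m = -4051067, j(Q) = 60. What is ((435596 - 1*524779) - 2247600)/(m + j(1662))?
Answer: 2336783/4051007 ≈ 0.57684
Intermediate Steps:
((435596 - 1*524779) - 2247600)/(m + j(1662)) = ((435596 - 1*524779) - 2247600)/(-4051067 + 60) = ((435596 - 524779) - 2247600)/(-4051007) = (-89183 - 2247600)*(-1/4051007) = -2336783*(-1/4051007) = 2336783/4051007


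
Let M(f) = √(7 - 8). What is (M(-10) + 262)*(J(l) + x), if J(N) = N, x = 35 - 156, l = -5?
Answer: -33012 - 126*I ≈ -33012.0 - 126.0*I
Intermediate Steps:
x = -121
M(f) = I (M(f) = √(-1) = I)
(M(-10) + 262)*(J(l) + x) = (I + 262)*(-5 - 121) = (262 + I)*(-126) = -33012 - 126*I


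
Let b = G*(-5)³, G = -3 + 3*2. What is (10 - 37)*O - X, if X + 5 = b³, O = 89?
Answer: 52731977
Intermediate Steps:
G = 3 (G = -3 + 6 = 3)
b = -375 (b = 3*(-5)³ = 3*(-125) = -375)
X = -52734380 (X = -5 + (-375)³ = -5 - 52734375 = -52734380)
(10 - 37)*O - X = (10 - 37)*89 - 1*(-52734380) = -27*89 + 52734380 = -2403 + 52734380 = 52731977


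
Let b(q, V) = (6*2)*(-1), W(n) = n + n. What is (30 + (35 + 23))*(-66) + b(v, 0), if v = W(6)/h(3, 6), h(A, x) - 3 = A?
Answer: -5820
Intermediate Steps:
h(A, x) = 3 + A
W(n) = 2*n
v = 2 (v = (2*6)/(3 + 3) = 12/6 = 12*(⅙) = 2)
b(q, V) = -12 (b(q, V) = 12*(-1) = -12)
(30 + (35 + 23))*(-66) + b(v, 0) = (30 + (35 + 23))*(-66) - 12 = (30 + 58)*(-66) - 12 = 88*(-66) - 12 = -5808 - 12 = -5820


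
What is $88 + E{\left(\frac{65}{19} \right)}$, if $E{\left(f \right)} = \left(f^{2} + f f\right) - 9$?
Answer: $\frac{36969}{361} \approx 102.41$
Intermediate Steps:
$E{\left(f \right)} = -9 + 2 f^{2}$ ($E{\left(f \right)} = \left(f^{2} + f^{2}\right) - 9 = 2 f^{2} - 9 = -9 + 2 f^{2}$)
$88 + E{\left(\frac{65}{19} \right)} = 88 - \left(9 - 2 \left(\frac{65}{19}\right)^{2}\right) = 88 + \left(-9 + 2 \cdot \frac{4225}{361}\right) = 88 + \left(-9 + \frac{8450}{361}\right) = 88 + \frac{5201}{361} = \frac{36969}{361}$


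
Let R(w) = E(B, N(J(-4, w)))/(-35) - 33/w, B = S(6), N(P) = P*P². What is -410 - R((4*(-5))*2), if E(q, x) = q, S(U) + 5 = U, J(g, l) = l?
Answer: -115023/280 ≈ -410.80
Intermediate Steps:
N(P) = P³
S(U) = -5 + U
B = 1 (B = -5 + 6 = 1)
R(w) = -1/35 - 33/w (R(w) = 1/(-35) - 33/w = 1*(-1/35) - 33/w = -1/35 - 33/w)
-410 - R((4*(-5))*2) = -410 - (-1155 - 4*(-5)*2)/(35*((4*(-5))*2)) = -410 - (-1155 - (-20)*2)/(35*((-20*2))) = -410 - (-1155 - 1*(-40))/(35*(-40)) = -410 - (-1)*(-1155 + 40)/(35*40) = -410 - (-1)*(-1115)/(35*40) = -410 - 1*223/280 = -410 - 223/280 = -115023/280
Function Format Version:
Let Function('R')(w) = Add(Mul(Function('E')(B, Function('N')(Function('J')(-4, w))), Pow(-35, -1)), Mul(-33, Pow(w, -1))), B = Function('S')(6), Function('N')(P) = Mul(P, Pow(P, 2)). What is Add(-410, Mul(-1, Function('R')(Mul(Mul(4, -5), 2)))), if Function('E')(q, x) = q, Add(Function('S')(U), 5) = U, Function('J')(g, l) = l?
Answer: Rational(-115023, 280) ≈ -410.80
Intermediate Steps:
Function('N')(P) = Pow(P, 3)
Function('S')(U) = Add(-5, U)
B = 1 (B = Add(-5, 6) = 1)
Function('R')(w) = Add(Rational(-1, 35), Mul(-33, Pow(w, -1))) (Function('R')(w) = Add(Mul(1, Pow(-35, -1)), Mul(-33, Pow(w, -1))) = Add(Mul(1, Rational(-1, 35)), Mul(-33, Pow(w, -1))) = Add(Rational(-1, 35), Mul(-33, Pow(w, -1))))
Add(-410, Mul(-1, Function('R')(Mul(Mul(4, -5), 2)))) = Add(-410, Mul(-1, Mul(Rational(1, 35), Pow(Mul(Mul(4, -5), 2), -1), Add(-1155, Mul(-1, Mul(Mul(4, -5), 2)))))) = Add(-410, Mul(-1, Mul(Rational(1, 35), Pow(Mul(-20, 2), -1), Add(-1155, Mul(-1, Mul(-20, 2)))))) = Add(-410, Mul(-1, Mul(Rational(1, 35), Pow(-40, -1), Add(-1155, Mul(-1, -40))))) = Add(-410, Mul(-1, Mul(Rational(1, 35), Rational(-1, 40), Add(-1155, 40)))) = Add(-410, Mul(-1, Mul(Rational(1, 35), Rational(-1, 40), -1115))) = Add(-410, Mul(-1, Rational(223, 280))) = Add(-410, Rational(-223, 280)) = Rational(-115023, 280)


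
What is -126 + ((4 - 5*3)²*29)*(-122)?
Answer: -428224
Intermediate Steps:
-126 + ((4 - 5*3)²*29)*(-122) = -126 + ((4 - 15)²*29)*(-122) = -126 + ((-11)²*29)*(-122) = -126 + (121*29)*(-122) = -126 + 3509*(-122) = -126 - 428098 = -428224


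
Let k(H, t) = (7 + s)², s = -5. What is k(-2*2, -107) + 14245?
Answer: 14249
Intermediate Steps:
k(H, t) = 4 (k(H, t) = (7 - 5)² = 2² = 4)
k(-2*2, -107) + 14245 = 4 + 14245 = 14249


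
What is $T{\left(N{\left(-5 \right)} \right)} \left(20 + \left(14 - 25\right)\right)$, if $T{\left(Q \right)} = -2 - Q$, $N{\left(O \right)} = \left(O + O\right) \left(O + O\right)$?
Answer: $-918$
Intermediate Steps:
$N{\left(O \right)} = 4 O^{2}$ ($N{\left(O \right)} = 2 O 2 O = 4 O^{2}$)
$T{\left(N{\left(-5 \right)} \right)} \left(20 + \left(14 - 25\right)\right) = \left(-2 - 4 \left(-5\right)^{2}\right) \left(20 + \left(14 - 25\right)\right) = \left(-2 - 4 \cdot 25\right) \left(20 - 11\right) = \left(-2 - 100\right) 9 = \left(-102\right) 9 = -918$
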